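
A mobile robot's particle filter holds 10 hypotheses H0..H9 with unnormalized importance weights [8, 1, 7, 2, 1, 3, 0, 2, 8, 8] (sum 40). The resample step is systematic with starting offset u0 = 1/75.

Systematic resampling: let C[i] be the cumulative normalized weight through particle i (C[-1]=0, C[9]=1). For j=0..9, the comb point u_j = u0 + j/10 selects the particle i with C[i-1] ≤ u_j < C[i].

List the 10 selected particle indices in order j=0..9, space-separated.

C = [1/5, 9/40, 2/5, 9/20, 19/40, 11/20, 11/20, 3/5, 4/5, 1]
j=0: u_0=1/75 ∈ [0, 1/5) → index 0
j=1: u_1=17/150 ∈ [0, 1/5) → index 0
j=2: u_2=16/75 ∈ [1/5, 9/40) → index 1
j=3: u_3=47/150 ∈ [9/40, 2/5) → index 2
j=4: u_4=31/75 ∈ [2/5, 9/20) → index 3
j=5: u_5=77/150 ∈ [19/40, 11/20) → index 5
j=6: u_6=46/75 ∈ [3/5, 4/5) → index 8
j=7: u_7=107/150 ∈ [3/5, 4/5) → index 8
j=8: u_8=61/75 ∈ [4/5, 1) → index 9
j=9: u_9=137/150 ∈ [4/5, 1) → index 9

0 0 1 2 3 5 8 8 9 9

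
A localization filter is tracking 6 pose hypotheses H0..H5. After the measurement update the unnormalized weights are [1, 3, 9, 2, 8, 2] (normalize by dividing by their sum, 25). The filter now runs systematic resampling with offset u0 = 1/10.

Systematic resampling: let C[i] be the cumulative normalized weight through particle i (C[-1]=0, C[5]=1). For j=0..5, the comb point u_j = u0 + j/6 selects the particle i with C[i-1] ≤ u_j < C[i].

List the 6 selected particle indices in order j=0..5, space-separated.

1 2 2 4 4 5

C = [1/25, 4/25, 13/25, 3/5, 23/25, 1]
j=0: u_0=1/10 ∈ [1/25, 4/25) → index 1
j=1: u_1=4/15 ∈ [4/25, 13/25) → index 2
j=2: u_2=13/30 ∈ [4/25, 13/25) → index 2
j=3: u_3=3/5 ∈ [3/5, 23/25) → index 4
j=4: u_4=23/30 ∈ [3/5, 23/25) → index 4
j=5: u_5=14/15 ∈ [23/25, 1) → index 5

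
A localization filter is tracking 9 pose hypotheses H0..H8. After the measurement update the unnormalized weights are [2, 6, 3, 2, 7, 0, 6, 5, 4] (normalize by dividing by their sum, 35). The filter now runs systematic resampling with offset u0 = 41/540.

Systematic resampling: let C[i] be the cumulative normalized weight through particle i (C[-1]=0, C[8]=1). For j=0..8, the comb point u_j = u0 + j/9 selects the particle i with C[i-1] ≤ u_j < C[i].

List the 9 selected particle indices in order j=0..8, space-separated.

C = [2/35, 8/35, 11/35, 13/35, 4/7, 4/7, 26/35, 31/35, 1]
j=0: u_0=41/540 ∈ [2/35, 8/35) → index 1
j=1: u_1=101/540 ∈ [2/35, 8/35) → index 1
j=2: u_2=161/540 ∈ [8/35, 11/35) → index 2
j=3: u_3=221/540 ∈ [13/35, 4/7) → index 4
j=4: u_4=281/540 ∈ [13/35, 4/7) → index 4
j=5: u_5=341/540 ∈ [4/7, 26/35) → index 6
j=6: u_6=401/540 ∈ [4/7, 26/35) → index 6
j=7: u_7=461/540 ∈ [26/35, 31/35) → index 7
j=8: u_8=521/540 ∈ [31/35, 1) → index 8

1 1 2 4 4 6 6 7 8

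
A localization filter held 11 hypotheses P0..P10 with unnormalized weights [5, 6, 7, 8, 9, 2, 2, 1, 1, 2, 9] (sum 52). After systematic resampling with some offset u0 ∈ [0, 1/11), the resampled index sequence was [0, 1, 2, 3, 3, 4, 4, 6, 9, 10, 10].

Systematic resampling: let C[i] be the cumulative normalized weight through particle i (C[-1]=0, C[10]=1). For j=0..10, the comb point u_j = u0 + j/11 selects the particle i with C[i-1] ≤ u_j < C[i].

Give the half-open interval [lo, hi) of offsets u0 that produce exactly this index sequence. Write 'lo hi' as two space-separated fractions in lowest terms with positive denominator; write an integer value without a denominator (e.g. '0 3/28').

C = [5/52, 11/52, 9/26, 1/2, 35/52, 37/52, 3/4, 10/13, 41/52, 43/52, 1]
j=0 picked index 0: u0 ∈ [0, 5/52)
j=1 picked index 1: u0 ∈ [3/572, 69/572)
j=2 picked index 2: u0 ∈ [17/572, 47/286)
j=3 picked index 3: u0 ∈ [21/286, 5/22)
j=4 picked index 3: u0 ∈ [-5/286, 3/22)
j=5 picked index 4: u0 ∈ [1/22, 125/572)
j=6 picked index 4: u0 ∈ [-1/22, 73/572)
j=7 picked index 6: u0 ∈ [43/572, 5/44)
j=8 picked index 9: u0 ∈ [35/572, 57/572)
j=9 picked index 10: u0 ∈ [5/572, 2/11)
j=10 picked index 10: u0 ∈ [-47/572, 1/11)
intersection: [43/572, 1/11)

43/572 1/11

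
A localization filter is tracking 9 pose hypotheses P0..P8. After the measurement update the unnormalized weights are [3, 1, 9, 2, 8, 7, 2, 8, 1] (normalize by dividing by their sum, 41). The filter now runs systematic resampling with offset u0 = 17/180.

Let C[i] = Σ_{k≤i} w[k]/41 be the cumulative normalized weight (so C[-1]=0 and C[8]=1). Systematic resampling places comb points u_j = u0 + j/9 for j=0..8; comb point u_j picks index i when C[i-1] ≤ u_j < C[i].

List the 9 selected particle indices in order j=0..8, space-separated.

1 2 2 4 4 5 6 7 8

C = [3/41, 4/41, 13/41, 15/41, 23/41, 30/41, 32/41, 40/41, 1]
j=0: u_0=17/180 ∈ [3/41, 4/41) → index 1
j=1: u_1=37/180 ∈ [4/41, 13/41) → index 2
j=2: u_2=19/60 ∈ [4/41, 13/41) → index 2
j=3: u_3=77/180 ∈ [15/41, 23/41) → index 4
j=4: u_4=97/180 ∈ [15/41, 23/41) → index 4
j=5: u_5=13/20 ∈ [23/41, 30/41) → index 5
j=6: u_6=137/180 ∈ [30/41, 32/41) → index 6
j=7: u_7=157/180 ∈ [32/41, 40/41) → index 7
j=8: u_8=59/60 ∈ [40/41, 1) → index 8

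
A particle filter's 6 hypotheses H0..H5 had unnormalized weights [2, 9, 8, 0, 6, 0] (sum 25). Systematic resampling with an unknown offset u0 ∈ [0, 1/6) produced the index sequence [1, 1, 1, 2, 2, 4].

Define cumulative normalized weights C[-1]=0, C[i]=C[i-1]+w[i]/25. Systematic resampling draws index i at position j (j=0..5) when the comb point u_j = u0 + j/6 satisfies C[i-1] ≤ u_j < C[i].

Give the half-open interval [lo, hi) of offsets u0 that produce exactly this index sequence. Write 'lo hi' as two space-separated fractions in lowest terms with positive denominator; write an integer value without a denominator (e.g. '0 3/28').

2/25 7/75

C = [2/25, 11/25, 19/25, 19/25, 1, 1]
j=0 picked index 1: u0 ∈ [2/25, 11/25)
j=1 picked index 1: u0 ∈ [-13/150, 41/150)
j=2 picked index 1: u0 ∈ [-19/75, 8/75)
j=3 picked index 2: u0 ∈ [-3/50, 13/50)
j=4 picked index 2: u0 ∈ [-17/75, 7/75)
j=5 picked index 4: u0 ∈ [-11/150, 1/6)
intersection: [2/25, 7/75)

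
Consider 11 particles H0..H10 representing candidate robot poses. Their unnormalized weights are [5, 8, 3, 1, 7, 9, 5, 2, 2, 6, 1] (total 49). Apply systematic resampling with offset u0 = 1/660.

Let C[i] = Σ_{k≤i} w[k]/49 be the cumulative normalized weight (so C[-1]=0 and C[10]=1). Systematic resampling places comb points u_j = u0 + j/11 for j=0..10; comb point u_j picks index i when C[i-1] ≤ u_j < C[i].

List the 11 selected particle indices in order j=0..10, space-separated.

C = [5/49, 13/49, 16/49, 17/49, 24/49, 33/49, 38/49, 40/49, 6/7, 48/49, 1]
j=0: u_0=1/660 ∈ [0, 5/49) → index 0
j=1: u_1=61/660 ∈ [0, 5/49) → index 0
j=2: u_2=11/60 ∈ [5/49, 13/49) → index 1
j=3: u_3=181/660 ∈ [13/49, 16/49) → index 2
j=4: u_4=241/660 ∈ [17/49, 24/49) → index 4
j=5: u_5=301/660 ∈ [17/49, 24/49) → index 4
j=6: u_6=361/660 ∈ [24/49, 33/49) → index 5
j=7: u_7=421/660 ∈ [24/49, 33/49) → index 5
j=8: u_8=481/660 ∈ [33/49, 38/49) → index 6
j=9: u_9=541/660 ∈ [40/49, 6/7) → index 8
j=10: u_10=601/660 ∈ [6/7, 48/49) → index 9

0 0 1 2 4 4 5 5 6 8 9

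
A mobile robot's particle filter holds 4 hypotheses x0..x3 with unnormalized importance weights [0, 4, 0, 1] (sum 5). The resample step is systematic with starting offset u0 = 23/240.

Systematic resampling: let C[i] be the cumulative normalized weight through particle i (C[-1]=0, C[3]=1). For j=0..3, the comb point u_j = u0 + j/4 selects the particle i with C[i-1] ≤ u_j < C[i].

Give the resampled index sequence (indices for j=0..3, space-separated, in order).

C = [0, 4/5, 4/5, 1]
j=0: u_0=23/240 ∈ [0, 4/5) → index 1
j=1: u_1=83/240 ∈ [0, 4/5) → index 1
j=2: u_2=143/240 ∈ [0, 4/5) → index 1
j=3: u_3=203/240 ∈ [4/5, 1) → index 3

1 1 1 3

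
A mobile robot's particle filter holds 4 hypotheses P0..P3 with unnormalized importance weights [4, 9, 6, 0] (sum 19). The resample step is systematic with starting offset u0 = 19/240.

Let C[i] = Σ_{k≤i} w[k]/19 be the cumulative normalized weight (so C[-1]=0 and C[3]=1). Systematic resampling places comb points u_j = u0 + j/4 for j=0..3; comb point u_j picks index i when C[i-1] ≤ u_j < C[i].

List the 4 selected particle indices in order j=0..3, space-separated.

C = [4/19, 13/19, 1, 1]
j=0: u_0=19/240 ∈ [0, 4/19) → index 0
j=1: u_1=79/240 ∈ [4/19, 13/19) → index 1
j=2: u_2=139/240 ∈ [4/19, 13/19) → index 1
j=3: u_3=199/240 ∈ [13/19, 1) → index 2

0 1 1 2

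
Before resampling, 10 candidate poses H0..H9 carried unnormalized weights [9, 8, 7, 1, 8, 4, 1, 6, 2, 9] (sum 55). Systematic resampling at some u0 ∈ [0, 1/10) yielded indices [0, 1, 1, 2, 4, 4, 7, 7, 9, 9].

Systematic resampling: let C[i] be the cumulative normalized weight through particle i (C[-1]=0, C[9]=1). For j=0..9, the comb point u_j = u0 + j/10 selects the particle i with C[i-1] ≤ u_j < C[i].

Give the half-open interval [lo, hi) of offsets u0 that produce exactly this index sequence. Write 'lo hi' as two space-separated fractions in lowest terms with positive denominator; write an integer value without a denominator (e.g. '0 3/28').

1/11 1/10

C = [9/55, 17/55, 24/55, 5/11, 3/5, 37/55, 38/55, 4/5, 46/55, 1]
j=0 picked index 0: u0 ∈ [0, 9/55)
j=1 picked index 1: u0 ∈ [7/110, 23/110)
j=2 picked index 1: u0 ∈ [-2/55, 6/55)
j=3 picked index 2: u0 ∈ [1/110, 3/22)
j=4 picked index 4: u0 ∈ [3/55, 1/5)
j=5 picked index 4: u0 ∈ [-1/22, 1/10)
j=6 picked index 7: u0 ∈ [1/11, 1/5)
j=7 picked index 7: u0 ∈ [-1/110, 1/10)
j=8 picked index 9: u0 ∈ [2/55, 1/5)
j=9 picked index 9: u0 ∈ [-7/110, 1/10)
intersection: [1/11, 1/10)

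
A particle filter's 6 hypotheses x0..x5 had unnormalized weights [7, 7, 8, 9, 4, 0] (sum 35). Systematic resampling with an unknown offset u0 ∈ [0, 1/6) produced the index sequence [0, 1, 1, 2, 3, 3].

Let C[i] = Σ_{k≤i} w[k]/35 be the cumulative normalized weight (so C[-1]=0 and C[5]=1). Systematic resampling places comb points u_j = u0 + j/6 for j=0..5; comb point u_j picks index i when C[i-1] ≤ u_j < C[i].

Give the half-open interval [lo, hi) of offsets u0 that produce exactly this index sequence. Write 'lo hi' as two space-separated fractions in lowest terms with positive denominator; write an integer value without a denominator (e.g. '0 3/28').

1/30 11/210

C = [1/5, 2/5, 22/35, 31/35, 1, 1]
j=0 picked index 0: u0 ∈ [0, 1/5)
j=1 picked index 1: u0 ∈ [1/30, 7/30)
j=2 picked index 1: u0 ∈ [-2/15, 1/15)
j=3 picked index 2: u0 ∈ [-1/10, 9/70)
j=4 picked index 3: u0 ∈ [-4/105, 23/105)
j=5 picked index 3: u0 ∈ [-43/210, 11/210)
intersection: [1/30, 11/210)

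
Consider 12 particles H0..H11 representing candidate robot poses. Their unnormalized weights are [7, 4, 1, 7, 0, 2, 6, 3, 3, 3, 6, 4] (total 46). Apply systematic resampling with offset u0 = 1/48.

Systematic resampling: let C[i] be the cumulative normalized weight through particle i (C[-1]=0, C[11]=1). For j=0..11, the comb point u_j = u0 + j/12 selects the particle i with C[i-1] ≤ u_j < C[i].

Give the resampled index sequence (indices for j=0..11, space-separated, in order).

0 0 1 3 3 5 6 7 8 9 10 11

C = [7/46, 11/46, 6/23, 19/46, 19/46, 21/46, 27/46, 15/23, 33/46, 18/23, 21/23, 1]
j=0: u_0=1/48 ∈ [0, 7/46) → index 0
j=1: u_1=5/48 ∈ [0, 7/46) → index 0
j=2: u_2=3/16 ∈ [7/46, 11/46) → index 1
j=3: u_3=13/48 ∈ [6/23, 19/46) → index 3
j=4: u_4=17/48 ∈ [6/23, 19/46) → index 3
j=5: u_5=7/16 ∈ [19/46, 21/46) → index 5
j=6: u_6=25/48 ∈ [21/46, 27/46) → index 6
j=7: u_7=29/48 ∈ [27/46, 15/23) → index 7
j=8: u_8=11/16 ∈ [15/23, 33/46) → index 8
j=9: u_9=37/48 ∈ [33/46, 18/23) → index 9
j=10: u_10=41/48 ∈ [18/23, 21/23) → index 10
j=11: u_11=15/16 ∈ [21/23, 1) → index 11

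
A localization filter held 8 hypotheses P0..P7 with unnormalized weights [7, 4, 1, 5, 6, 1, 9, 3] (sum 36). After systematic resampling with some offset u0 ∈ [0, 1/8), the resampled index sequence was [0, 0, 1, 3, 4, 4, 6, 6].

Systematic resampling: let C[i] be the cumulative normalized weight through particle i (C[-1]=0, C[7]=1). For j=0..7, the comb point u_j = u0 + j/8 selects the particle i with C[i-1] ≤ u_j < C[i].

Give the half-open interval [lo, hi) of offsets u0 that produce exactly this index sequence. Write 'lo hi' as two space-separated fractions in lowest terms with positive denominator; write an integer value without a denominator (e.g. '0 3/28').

C = [7/36, 11/36, 1/3, 17/36, 23/36, 2/3, 11/12, 1]
j=0 picked index 0: u0 ∈ [0, 7/36)
j=1 picked index 0: u0 ∈ [-1/8, 5/72)
j=2 picked index 1: u0 ∈ [-1/18, 1/18)
j=3 picked index 3: u0 ∈ [-1/24, 7/72)
j=4 picked index 4: u0 ∈ [-1/36, 5/36)
j=5 picked index 4: u0 ∈ [-11/72, 1/72)
j=6 picked index 6: u0 ∈ [-1/12, 1/6)
j=7 picked index 6: u0 ∈ [-5/24, 1/24)
intersection: [0, 1/72)

0 1/72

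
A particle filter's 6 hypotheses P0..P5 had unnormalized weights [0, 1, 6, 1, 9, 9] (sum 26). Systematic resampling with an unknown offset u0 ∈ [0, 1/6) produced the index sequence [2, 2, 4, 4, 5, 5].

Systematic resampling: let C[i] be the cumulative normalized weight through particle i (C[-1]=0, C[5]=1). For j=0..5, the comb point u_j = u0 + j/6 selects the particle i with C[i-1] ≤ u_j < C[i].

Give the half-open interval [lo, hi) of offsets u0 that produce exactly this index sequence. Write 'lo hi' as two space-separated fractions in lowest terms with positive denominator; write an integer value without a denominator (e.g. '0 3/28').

1/26 4/39

C = [0, 1/26, 7/26, 4/13, 17/26, 1]
j=0 picked index 2: u0 ∈ [1/26, 7/26)
j=1 picked index 2: u0 ∈ [-5/39, 4/39)
j=2 picked index 4: u0 ∈ [-1/39, 25/78)
j=3 picked index 4: u0 ∈ [-5/26, 2/13)
j=4 picked index 5: u0 ∈ [-1/78, 1/3)
j=5 picked index 5: u0 ∈ [-7/39, 1/6)
intersection: [1/26, 4/39)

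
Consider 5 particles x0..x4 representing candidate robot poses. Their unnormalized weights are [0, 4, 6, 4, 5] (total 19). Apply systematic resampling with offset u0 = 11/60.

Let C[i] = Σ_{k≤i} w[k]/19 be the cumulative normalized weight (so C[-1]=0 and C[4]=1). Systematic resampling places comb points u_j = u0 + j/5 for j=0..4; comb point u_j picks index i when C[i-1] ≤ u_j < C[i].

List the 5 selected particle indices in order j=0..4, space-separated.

C = [0, 4/19, 10/19, 14/19, 1]
j=0: u_0=11/60 ∈ [0, 4/19) → index 1
j=1: u_1=23/60 ∈ [4/19, 10/19) → index 2
j=2: u_2=7/12 ∈ [10/19, 14/19) → index 3
j=3: u_3=47/60 ∈ [14/19, 1) → index 4
j=4: u_4=59/60 ∈ [14/19, 1) → index 4

1 2 3 4 4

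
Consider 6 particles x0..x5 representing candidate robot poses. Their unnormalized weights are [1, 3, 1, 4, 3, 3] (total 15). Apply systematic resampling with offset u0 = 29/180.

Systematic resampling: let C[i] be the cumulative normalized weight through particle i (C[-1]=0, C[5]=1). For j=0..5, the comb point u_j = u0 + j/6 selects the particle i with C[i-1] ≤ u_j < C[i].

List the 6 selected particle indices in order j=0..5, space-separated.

C = [1/15, 4/15, 1/3, 3/5, 4/5, 1]
j=0: u_0=29/180 ∈ [1/15, 4/15) → index 1
j=1: u_1=59/180 ∈ [4/15, 1/3) → index 2
j=2: u_2=89/180 ∈ [1/3, 3/5) → index 3
j=3: u_3=119/180 ∈ [3/5, 4/5) → index 4
j=4: u_4=149/180 ∈ [4/5, 1) → index 5
j=5: u_5=179/180 ∈ [4/5, 1) → index 5

1 2 3 4 5 5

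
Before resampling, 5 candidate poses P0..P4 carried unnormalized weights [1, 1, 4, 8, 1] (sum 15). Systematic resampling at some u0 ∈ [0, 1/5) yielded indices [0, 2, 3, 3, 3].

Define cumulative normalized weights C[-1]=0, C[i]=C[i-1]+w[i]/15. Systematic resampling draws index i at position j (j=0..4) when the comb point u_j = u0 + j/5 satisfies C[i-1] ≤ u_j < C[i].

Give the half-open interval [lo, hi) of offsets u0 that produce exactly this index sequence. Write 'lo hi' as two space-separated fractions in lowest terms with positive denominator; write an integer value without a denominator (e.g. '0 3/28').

C = [1/15, 2/15, 2/5, 14/15, 1]
j=0 picked index 0: u0 ∈ [0, 1/15)
j=1 picked index 2: u0 ∈ [-1/15, 1/5)
j=2 picked index 3: u0 ∈ [0, 8/15)
j=3 picked index 3: u0 ∈ [-1/5, 1/3)
j=4 picked index 3: u0 ∈ [-2/5, 2/15)
intersection: [0, 1/15)

0 1/15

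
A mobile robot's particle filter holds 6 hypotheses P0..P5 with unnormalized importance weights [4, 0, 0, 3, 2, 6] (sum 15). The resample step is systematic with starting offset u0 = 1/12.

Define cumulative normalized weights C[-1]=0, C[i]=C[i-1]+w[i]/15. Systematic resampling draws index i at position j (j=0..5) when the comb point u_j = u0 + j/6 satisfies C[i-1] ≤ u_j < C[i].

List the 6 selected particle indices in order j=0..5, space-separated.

0 0 3 4 5 5

C = [4/15, 4/15, 4/15, 7/15, 3/5, 1]
j=0: u_0=1/12 ∈ [0, 4/15) → index 0
j=1: u_1=1/4 ∈ [0, 4/15) → index 0
j=2: u_2=5/12 ∈ [4/15, 7/15) → index 3
j=3: u_3=7/12 ∈ [7/15, 3/5) → index 4
j=4: u_4=3/4 ∈ [3/5, 1) → index 5
j=5: u_5=11/12 ∈ [3/5, 1) → index 5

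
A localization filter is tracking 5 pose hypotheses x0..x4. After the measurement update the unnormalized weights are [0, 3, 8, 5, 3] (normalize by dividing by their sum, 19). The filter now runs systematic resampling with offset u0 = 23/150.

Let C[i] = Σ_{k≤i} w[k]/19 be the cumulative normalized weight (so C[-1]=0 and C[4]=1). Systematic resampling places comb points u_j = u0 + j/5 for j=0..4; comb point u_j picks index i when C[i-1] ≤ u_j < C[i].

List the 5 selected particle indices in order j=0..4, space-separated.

C = [0, 3/19, 11/19, 16/19, 1]
j=0: u_0=23/150 ∈ [0, 3/19) → index 1
j=1: u_1=53/150 ∈ [3/19, 11/19) → index 2
j=2: u_2=83/150 ∈ [3/19, 11/19) → index 2
j=3: u_3=113/150 ∈ [11/19, 16/19) → index 3
j=4: u_4=143/150 ∈ [16/19, 1) → index 4

1 2 2 3 4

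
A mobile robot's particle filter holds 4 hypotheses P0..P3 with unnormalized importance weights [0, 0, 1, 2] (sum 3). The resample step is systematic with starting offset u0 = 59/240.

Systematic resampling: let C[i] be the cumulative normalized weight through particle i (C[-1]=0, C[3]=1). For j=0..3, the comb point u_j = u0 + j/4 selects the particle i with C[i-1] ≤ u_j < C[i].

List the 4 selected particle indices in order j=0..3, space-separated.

2 3 3 3

C = [0, 0, 1/3, 1]
j=0: u_0=59/240 ∈ [0, 1/3) → index 2
j=1: u_1=119/240 ∈ [1/3, 1) → index 3
j=2: u_2=179/240 ∈ [1/3, 1) → index 3
j=3: u_3=239/240 ∈ [1/3, 1) → index 3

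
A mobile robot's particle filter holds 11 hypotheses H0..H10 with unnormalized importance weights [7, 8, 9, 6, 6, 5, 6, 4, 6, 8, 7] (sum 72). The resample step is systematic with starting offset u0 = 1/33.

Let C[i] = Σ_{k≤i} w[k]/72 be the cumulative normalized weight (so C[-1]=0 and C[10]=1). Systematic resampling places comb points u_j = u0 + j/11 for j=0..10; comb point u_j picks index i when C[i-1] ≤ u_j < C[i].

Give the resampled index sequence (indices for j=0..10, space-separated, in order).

0 1 2 2 3 4 6 7 8 9 10

C = [7/72, 5/24, 1/3, 5/12, 1/2, 41/72, 47/72, 17/24, 19/24, 65/72, 1]
j=0: u_0=1/33 ∈ [0, 7/72) → index 0
j=1: u_1=4/33 ∈ [7/72, 5/24) → index 1
j=2: u_2=7/33 ∈ [5/24, 1/3) → index 2
j=3: u_3=10/33 ∈ [5/24, 1/3) → index 2
j=4: u_4=13/33 ∈ [1/3, 5/12) → index 3
j=5: u_5=16/33 ∈ [5/12, 1/2) → index 4
j=6: u_6=19/33 ∈ [41/72, 47/72) → index 6
j=7: u_7=2/3 ∈ [47/72, 17/24) → index 7
j=8: u_8=25/33 ∈ [17/24, 19/24) → index 8
j=9: u_9=28/33 ∈ [19/24, 65/72) → index 9
j=10: u_10=31/33 ∈ [65/72, 1) → index 10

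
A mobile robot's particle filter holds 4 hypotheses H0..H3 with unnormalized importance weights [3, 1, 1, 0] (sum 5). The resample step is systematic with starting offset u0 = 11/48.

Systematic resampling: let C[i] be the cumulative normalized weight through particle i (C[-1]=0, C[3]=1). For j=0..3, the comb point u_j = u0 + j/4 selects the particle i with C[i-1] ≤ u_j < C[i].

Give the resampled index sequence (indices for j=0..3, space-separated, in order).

0 0 1 2

C = [3/5, 4/5, 1, 1]
j=0: u_0=11/48 ∈ [0, 3/5) → index 0
j=1: u_1=23/48 ∈ [0, 3/5) → index 0
j=2: u_2=35/48 ∈ [3/5, 4/5) → index 1
j=3: u_3=47/48 ∈ [4/5, 1) → index 2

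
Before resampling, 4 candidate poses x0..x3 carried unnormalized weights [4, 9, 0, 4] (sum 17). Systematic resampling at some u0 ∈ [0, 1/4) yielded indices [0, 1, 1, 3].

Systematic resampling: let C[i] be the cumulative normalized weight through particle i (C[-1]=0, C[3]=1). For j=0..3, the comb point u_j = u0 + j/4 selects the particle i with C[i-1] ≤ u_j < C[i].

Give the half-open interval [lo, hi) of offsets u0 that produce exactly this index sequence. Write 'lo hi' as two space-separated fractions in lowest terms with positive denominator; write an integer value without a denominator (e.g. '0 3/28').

1/68 4/17

C = [4/17, 13/17, 13/17, 1]
j=0 picked index 0: u0 ∈ [0, 4/17)
j=1 picked index 1: u0 ∈ [-1/68, 35/68)
j=2 picked index 1: u0 ∈ [-9/34, 9/34)
j=3 picked index 3: u0 ∈ [1/68, 1/4)
intersection: [1/68, 4/17)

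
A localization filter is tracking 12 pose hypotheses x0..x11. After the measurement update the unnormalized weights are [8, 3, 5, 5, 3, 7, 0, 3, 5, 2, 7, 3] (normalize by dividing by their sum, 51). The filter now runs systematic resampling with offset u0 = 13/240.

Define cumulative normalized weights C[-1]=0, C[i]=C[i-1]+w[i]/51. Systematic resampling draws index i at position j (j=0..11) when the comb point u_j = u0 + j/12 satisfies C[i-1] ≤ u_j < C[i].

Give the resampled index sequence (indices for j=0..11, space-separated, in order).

C = [8/51, 11/51, 16/51, 7/17, 8/17, 31/51, 31/51, 2/3, 13/17, 41/51, 16/17, 1]
j=0: u_0=13/240 ∈ [0, 8/51) → index 0
j=1: u_1=11/80 ∈ [0, 8/51) → index 0
j=2: u_2=53/240 ∈ [11/51, 16/51) → index 2
j=3: u_3=73/240 ∈ [11/51, 16/51) → index 2
j=4: u_4=31/80 ∈ [16/51, 7/17) → index 3
j=5: u_5=113/240 ∈ [8/17, 31/51) → index 5
j=6: u_6=133/240 ∈ [8/17, 31/51) → index 5
j=7: u_7=51/80 ∈ [31/51, 2/3) → index 7
j=8: u_8=173/240 ∈ [2/3, 13/17) → index 8
j=9: u_9=193/240 ∈ [41/51, 16/17) → index 10
j=10: u_10=71/80 ∈ [41/51, 16/17) → index 10
j=11: u_11=233/240 ∈ [16/17, 1) → index 11

0 0 2 2 3 5 5 7 8 10 10 11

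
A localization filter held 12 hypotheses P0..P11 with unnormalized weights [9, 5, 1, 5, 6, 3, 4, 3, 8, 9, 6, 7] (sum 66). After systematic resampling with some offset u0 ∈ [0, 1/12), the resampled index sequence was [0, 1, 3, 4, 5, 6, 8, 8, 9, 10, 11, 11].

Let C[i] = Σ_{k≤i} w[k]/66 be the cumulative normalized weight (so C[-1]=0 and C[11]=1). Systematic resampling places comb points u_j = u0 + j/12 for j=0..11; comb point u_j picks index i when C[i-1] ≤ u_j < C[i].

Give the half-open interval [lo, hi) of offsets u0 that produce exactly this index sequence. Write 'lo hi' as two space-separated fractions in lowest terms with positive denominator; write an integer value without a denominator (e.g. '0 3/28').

C = [3/22, 7/33, 5/22, 10/33, 13/33, 29/66, 1/2, 6/11, 2/3, 53/66, 59/66, 1]
j=0 picked index 0: u0 ∈ [0, 3/22)
j=1 picked index 1: u0 ∈ [7/132, 17/132)
j=2 picked index 3: u0 ∈ [2/33, 3/22)
j=3 picked index 4: u0 ∈ [7/132, 19/132)
j=4 picked index 5: u0 ∈ [2/33, 7/66)
j=5 picked index 6: u0 ∈ [1/44, 1/12)
j=6 picked index 8: u0 ∈ [1/22, 1/6)
j=7 picked index 8: u0 ∈ [-5/132, 1/12)
j=8 picked index 9: u0 ∈ [0, 3/22)
j=9 picked index 10: u0 ∈ [7/132, 19/132)
j=10 picked index 11: u0 ∈ [2/33, 1/6)
j=11 picked index 11: u0 ∈ [-1/44, 1/12)
intersection: [2/33, 1/12)

2/33 1/12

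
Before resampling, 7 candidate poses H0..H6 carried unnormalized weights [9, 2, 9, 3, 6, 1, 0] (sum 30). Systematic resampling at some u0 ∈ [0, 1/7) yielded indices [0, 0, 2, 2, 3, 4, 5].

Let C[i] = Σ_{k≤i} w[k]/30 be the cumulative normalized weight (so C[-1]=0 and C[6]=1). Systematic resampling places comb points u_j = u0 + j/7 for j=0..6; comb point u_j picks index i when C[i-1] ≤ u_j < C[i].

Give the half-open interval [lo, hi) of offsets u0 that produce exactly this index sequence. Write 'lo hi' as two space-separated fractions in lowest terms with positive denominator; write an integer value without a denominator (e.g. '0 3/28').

23/210 1/7

C = [3/10, 11/30, 2/3, 23/30, 29/30, 1, 1]
j=0 picked index 0: u0 ∈ [0, 3/10)
j=1 picked index 0: u0 ∈ [-1/7, 11/70)
j=2 picked index 2: u0 ∈ [17/210, 8/21)
j=3 picked index 2: u0 ∈ [-13/210, 5/21)
j=4 picked index 3: u0 ∈ [2/21, 41/210)
j=5 picked index 4: u0 ∈ [11/210, 53/210)
j=6 picked index 5: u0 ∈ [23/210, 1/7)
intersection: [23/210, 1/7)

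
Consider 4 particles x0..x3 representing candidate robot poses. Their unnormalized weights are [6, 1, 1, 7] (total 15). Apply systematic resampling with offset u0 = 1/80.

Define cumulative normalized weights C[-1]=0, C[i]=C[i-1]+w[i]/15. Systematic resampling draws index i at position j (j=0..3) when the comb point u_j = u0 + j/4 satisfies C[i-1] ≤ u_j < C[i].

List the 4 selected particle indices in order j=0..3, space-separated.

0 0 2 3

C = [2/5, 7/15, 8/15, 1]
j=0: u_0=1/80 ∈ [0, 2/5) → index 0
j=1: u_1=21/80 ∈ [0, 2/5) → index 0
j=2: u_2=41/80 ∈ [7/15, 8/15) → index 2
j=3: u_3=61/80 ∈ [8/15, 1) → index 3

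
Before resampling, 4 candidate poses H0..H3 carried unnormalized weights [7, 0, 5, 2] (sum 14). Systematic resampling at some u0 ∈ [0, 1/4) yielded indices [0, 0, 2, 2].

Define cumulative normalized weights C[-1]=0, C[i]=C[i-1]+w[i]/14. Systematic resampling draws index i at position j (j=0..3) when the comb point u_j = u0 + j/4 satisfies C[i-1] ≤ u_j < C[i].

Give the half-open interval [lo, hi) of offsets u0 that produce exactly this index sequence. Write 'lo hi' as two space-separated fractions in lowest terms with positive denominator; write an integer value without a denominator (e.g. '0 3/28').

0 3/28

C = [1/2, 1/2, 6/7, 1]
j=0 picked index 0: u0 ∈ [0, 1/2)
j=1 picked index 0: u0 ∈ [-1/4, 1/4)
j=2 picked index 2: u0 ∈ [0, 5/14)
j=3 picked index 2: u0 ∈ [-1/4, 3/28)
intersection: [0, 3/28)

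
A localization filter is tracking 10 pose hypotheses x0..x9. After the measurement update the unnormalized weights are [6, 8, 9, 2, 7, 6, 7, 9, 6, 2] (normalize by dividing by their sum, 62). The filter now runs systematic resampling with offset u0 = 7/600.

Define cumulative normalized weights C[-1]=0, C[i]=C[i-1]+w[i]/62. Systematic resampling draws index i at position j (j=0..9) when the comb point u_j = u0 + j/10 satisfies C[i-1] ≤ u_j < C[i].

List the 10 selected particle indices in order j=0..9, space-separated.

C = [3/31, 7/31, 23/62, 25/62, 16/31, 19/31, 45/62, 27/31, 30/31, 1]
j=0: u_0=7/600 ∈ [0, 3/31) → index 0
j=1: u_1=67/600 ∈ [3/31, 7/31) → index 1
j=2: u_2=127/600 ∈ [3/31, 7/31) → index 1
j=3: u_3=187/600 ∈ [7/31, 23/62) → index 2
j=4: u_4=247/600 ∈ [25/62, 16/31) → index 4
j=5: u_5=307/600 ∈ [25/62, 16/31) → index 4
j=6: u_6=367/600 ∈ [16/31, 19/31) → index 5
j=7: u_7=427/600 ∈ [19/31, 45/62) → index 6
j=8: u_8=487/600 ∈ [45/62, 27/31) → index 7
j=9: u_9=547/600 ∈ [27/31, 30/31) → index 8

0 1 1 2 4 4 5 6 7 8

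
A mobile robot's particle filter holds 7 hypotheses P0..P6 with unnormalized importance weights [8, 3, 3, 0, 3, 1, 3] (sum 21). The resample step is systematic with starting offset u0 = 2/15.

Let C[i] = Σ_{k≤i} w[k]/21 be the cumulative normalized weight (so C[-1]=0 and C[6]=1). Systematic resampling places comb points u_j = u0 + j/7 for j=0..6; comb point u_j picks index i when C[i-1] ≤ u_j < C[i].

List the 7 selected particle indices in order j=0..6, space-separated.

0 0 1 2 4 5 6

C = [8/21, 11/21, 2/3, 2/3, 17/21, 6/7, 1]
j=0: u_0=2/15 ∈ [0, 8/21) → index 0
j=1: u_1=29/105 ∈ [0, 8/21) → index 0
j=2: u_2=44/105 ∈ [8/21, 11/21) → index 1
j=3: u_3=59/105 ∈ [11/21, 2/3) → index 2
j=4: u_4=74/105 ∈ [2/3, 17/21) → index 4
j=5: u_5=89/105 ∈ [17/21, 6/7) → index 5
j=6: u_6=104/105 ∈ [6/7, 1) → index 6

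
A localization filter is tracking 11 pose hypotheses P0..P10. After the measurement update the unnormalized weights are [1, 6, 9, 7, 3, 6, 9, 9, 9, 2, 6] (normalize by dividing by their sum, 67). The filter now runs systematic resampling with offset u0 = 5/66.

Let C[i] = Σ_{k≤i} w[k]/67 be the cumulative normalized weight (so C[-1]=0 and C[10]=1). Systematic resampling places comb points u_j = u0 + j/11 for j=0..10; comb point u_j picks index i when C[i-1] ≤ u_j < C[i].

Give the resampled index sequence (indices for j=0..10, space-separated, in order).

C = [1/67, 7/67, 16/67, 23/67, 26/67, 32/67, 41/67, 50/67, 59/67, 61/67, 1]
j=0: u_0=5/66 ∈ [1/67, 7/67) → index 1
j=1: u_1=1/6 ∈ [7/67, 16/67) → index 2
j=2: u_2=17/66 ∈ [16/67, 23/67) → index 3
j=3: u_3=23/66 ∈ [23/67, 26/67) → index 4
j=4: u_4=29/66 ∈ [26/67, 32/67) → index 5
j=5: u_5=35/66 ∈ [32/67, 41/67) → index 6
j=6: u_6=41/66 ∈ [41/67, 50/67) → index 7
j=7: u_7=47/66 ∈ [41/67, 50/67) → index 7
j=8: u_8=53/66 ∈ [50/67, 59/67) → index 8
j=9: u_9=59/66 ∈ [59/67, 61/67) → index 9
j=10: u_10=65/66 ∈ [61/67, 1) → index 10

1 2 3 4 5 6 7 7 8 9 10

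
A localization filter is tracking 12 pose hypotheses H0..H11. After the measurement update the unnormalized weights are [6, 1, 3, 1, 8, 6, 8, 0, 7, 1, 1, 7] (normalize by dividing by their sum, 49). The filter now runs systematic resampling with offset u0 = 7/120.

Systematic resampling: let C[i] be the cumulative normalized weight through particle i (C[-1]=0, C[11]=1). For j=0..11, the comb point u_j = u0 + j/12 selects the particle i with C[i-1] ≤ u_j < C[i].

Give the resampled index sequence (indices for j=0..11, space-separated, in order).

C = [6/49, 1/7, 10/49, 11/49, 19/49, 25/49, 33/49, 33/49, 40/49, 41/49, 6/7, 1]
j=0: u_0=7/120 ∈ [0, 6/49) → index 0
j=1: u_1=17/120 ∈ [6/49, 1/7) → index 1
j=2: u_2=9/40 ∈ [11/49, 19/49) → index 4
j=3: u_3=37/120 ∈ [11/49, 19/49) → index 4
j=4: u_4=47/120 ∈ [19/49, 25/49) → index 5
j=5: u_5=19/40 ∈ [19/49, 25/49) → index 5
j=6: u_6=67/120 ∈ [25/49, 33/49) → index 6
j=7: u_7=77/120 ∈ [25/49, 33/49) → index 6
j=8: u_8=29/40 ∈ [33/49, 40/49) → index 8
j=9: u_9=97/120 ∈ [33/49, 40/49) → index 8
j=10: u_10=107/120 ∈ [6/7, 1) → index 11
j=11: u_11=39/40 ∈ [6/7, 1) → index 11

0 1 4 4 5 5 6 6 8 8 11 11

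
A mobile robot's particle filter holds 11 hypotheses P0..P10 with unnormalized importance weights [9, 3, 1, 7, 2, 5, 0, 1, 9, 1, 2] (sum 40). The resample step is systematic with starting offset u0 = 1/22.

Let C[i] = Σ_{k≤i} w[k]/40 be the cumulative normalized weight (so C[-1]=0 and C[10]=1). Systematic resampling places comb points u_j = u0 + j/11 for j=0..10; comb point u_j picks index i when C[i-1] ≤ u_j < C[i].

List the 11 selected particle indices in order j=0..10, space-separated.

C = [9/40, 3/10, 13/40, 1/2, 11/20, 27/40, 27/40, 7/10, 37/40, 19/20, 1]
j=0: u_0=1/22 ∈ [0, 9/40) → index 0
j=1: u_1=3/22 ∈ [0, 9/40) → index 0
j=2: u_2=5/22 ∈ [9/40, 3/10) → index 1
j=3: u_3=7/22 ∈ [3/10, 13/40) → index 2
j=4: u_4=9/22 ∈ [13/40, 1/2) → index 3
j=5: u_5=1/2 ∈ [1/2, 11/20) → index 4
j=6: u_6=13/22 ∈ [11/20, 27/40) → index 5
j=7: u_7=15/22 ∈ [27/40, 7/10) → index 7
j=8: u_8=17/22 ∈ [7/10, 37/40) → index 8
j=9: u_9=19/22 ∈ [7/10, 37/40) → index 8
j=10: u_10=21/22 ∈ [19/20, 1) → index 10

0 0 1 2 3 4 5 7 8 8 10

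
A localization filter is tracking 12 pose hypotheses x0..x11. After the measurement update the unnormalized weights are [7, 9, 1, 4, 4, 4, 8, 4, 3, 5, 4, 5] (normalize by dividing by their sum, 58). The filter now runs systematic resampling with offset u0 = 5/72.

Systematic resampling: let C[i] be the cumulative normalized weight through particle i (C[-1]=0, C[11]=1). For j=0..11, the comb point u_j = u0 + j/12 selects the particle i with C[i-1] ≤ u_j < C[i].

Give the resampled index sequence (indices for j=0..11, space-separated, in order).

C = [7/58, 8/29, 17/58, 21/58, 25/58, 1/2, 37/58, 41/58, 22/29, 49/58, 53/58, 1]
j=0: u_0=5/72 ∈ [0, 7/58) → index 0
j=1: u_1=11/72 ∈ [7/58, 8/29) → index 1
j=2: u_2=17/72 ∈ [7/58, 8/29) → index 1
j=3: u_3=23/72 ∈ [17/58, 21/58) → index 3
j=4: u_4=29/72 ∈ [21/58, 25/58) → index 4
j=5: u_5=35/72 ∈ [25/58, 1/2) → index 5
j=6: u_6=41/72 ∈ [1/2, 37/58) → index 6
j=7: u_7=47/72 ∈ [37/58, 41/58) → index 7
j=8: u_8=53/72 ∈ [41/58, 22/29) → index 8
j=9: u_9=59/72 ∈ [22/29, 49/58) → index 9
j=10: u_10=65/72 ∈ [49/58, 53/58) → index 10
j=11: u_11=71/72 ∈ [53/58, 1) → index 11

0 1 1 3 4 5 6 7 8 9 10 11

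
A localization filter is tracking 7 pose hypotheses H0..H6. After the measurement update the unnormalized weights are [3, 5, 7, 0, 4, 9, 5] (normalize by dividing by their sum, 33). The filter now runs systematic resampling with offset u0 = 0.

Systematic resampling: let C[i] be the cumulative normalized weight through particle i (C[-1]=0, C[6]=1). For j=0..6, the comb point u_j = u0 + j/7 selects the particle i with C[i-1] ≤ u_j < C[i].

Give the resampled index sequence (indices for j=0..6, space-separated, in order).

C = [1/11, 8/33, 5/11, 5/11, 19/33, 28/33, 1]
j=0: u_0=0 ∈ [0, 1/11) → index 0
j=1: u_1=1/7 ∈ [1/11, 8/33) → index 1
j=2: u_2=2/7 ∈ [8/33, 5/11) → index 2
j=3: u_3=3/7 ∈ [8/33, 5/11) → index 2
j=4: u_4=4/7 ∈ [5/11, 19/33) → index 4
j=5: u_5=5/7 ∈ [19/33, 28/33) → index 5
j=6: u_6=6/7 ∈ [28/33, 1) → index 6

0 1 2 2 4 5 6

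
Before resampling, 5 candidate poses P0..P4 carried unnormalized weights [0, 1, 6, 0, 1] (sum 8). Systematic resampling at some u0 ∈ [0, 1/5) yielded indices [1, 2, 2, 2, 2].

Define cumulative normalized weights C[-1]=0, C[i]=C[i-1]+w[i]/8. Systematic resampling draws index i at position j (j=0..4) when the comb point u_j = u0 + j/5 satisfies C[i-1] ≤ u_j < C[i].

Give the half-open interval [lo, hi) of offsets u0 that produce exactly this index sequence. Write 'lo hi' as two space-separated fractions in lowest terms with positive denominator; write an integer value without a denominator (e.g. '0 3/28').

C = [0, 1/8, 7/8, 7/8, 1]
j=0 picked index 1: u0 ∈ [0, 1/8)
j=1 picked index 2: u0 ∈ [-3/40, 27/40)
j=2 picked index 2: u0 ∈ [-11/40, 19/40)
j=3 picked index 2: u0 ∈ [-19/40, 11/40)
j=4 picked index 2: u0 ∈ [-27/40, 3/40)
intersection: [0, 3/40)

0 3/40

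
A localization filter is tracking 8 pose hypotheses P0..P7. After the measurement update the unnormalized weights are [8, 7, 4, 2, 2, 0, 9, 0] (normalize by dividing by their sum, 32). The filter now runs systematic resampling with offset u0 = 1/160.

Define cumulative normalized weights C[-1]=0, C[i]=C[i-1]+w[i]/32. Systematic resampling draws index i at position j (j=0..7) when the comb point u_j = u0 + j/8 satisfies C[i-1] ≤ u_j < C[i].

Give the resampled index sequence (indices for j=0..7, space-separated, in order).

C = [1/4, 15/32, 19/32, 21/32, 23/32, 23/32, 1, 1]
j=0: u_0=1/160 ∈ [0, 1/4) → index 0
j=1: u_1=21/160 ∈ [0, 1/4) → index 0
j=2: u_2=41/160 ∈ [1/4, 15/32) → index 1
j=3: u_3=61/160 ∈ [1/4, 15/32) → index 1
j=4: u_4=81/160 ∈ [15/32, 19/32) → index 2
j=5: u_5=101/160 ∈ [19/32, 21/32) → index 3
j=6: u_6=121/160 ∈ [23/32, 1) → index 6
j=7: u_7=141/160 ∈ [23/32, 1) → index 6

0 0 1 1 2 3 6 6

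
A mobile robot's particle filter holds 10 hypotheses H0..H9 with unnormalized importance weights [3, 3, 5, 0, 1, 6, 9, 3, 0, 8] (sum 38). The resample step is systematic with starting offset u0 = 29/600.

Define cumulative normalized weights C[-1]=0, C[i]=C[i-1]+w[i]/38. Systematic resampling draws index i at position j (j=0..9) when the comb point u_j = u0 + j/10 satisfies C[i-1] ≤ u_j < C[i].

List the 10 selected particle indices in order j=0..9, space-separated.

C = [3/38, 3/19, 11/38, 11/38, 6/19, 9/19, 27/38, 15/19, 15/19, 1]
j=0: u_0=29/600 ∈ [0, 3/38) → index 0
j=1: u_1=89/600 ∈ [3/38, 3/19) → index 1
j=2: u_2=149/600 ∈ [3/19, 11/38) → index 2
j=3: u_3=209/600 ∈ [6/19, 9/19) → index 5
j=4: u_4=269/600 ∈ [6/19, 9/19) → index 5
j=5: u_5=329/600 ∈ [9/19, 27/38) → index 6
j=6: u_6=389/600 ∈ [9/19, 27/38) → index 6
j=7: u_7=449/600 ∈ [27/38, 15/19) → index 7
j=8: u_8=509/600 ∈ [15/19, 1) → index 9
j=9: u_9=569/600 ∈ [15/19, 1) → index 9

0 1 2 5 5 6 6 7 9 9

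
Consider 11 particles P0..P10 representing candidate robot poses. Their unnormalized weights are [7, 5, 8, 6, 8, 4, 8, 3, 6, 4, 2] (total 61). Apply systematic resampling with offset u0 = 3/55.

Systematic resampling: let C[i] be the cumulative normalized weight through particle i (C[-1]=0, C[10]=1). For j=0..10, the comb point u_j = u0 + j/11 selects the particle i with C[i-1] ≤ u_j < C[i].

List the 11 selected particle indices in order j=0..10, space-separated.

0 1 2 2 3 4 5 6 7 8 9

C = [7/61, 12/61, 20/61, 26/61, 34/61, 38/61, 46/61, 49/61, 55/61, 59/61, 1]
j=0: u_0=3/55 ∈ [0, 7/61) → index 0
j=1: u_1=8/55 ∈ [7/61, 12/61) → index 1
j=2: u_2=13/55 ∈ [12/61, 20/61) → index 2
j=3: u_3=18/55 ∈ [12/61, 20/61) → index 2
j=4: u_4=23/55 ∈ [20/61, 26/61) → index 3
j=5: u_5=28/55 ∈ [26/61, 34/61) → index 4
j=6: u_6=3/5 ∈ [34/61, 38/61) → index 5
j=7: u_7=38/55 ∈ [38/61, 46/61) → index 6
j=8: u_8=43/55 ∈ [46/61, 49/61) → index 7
j=9: u_9=48/55 ∈ [49/61, 55/61) → index 8
j=10: u_10=53/55 ∈ [55/61, 59/61) → index 9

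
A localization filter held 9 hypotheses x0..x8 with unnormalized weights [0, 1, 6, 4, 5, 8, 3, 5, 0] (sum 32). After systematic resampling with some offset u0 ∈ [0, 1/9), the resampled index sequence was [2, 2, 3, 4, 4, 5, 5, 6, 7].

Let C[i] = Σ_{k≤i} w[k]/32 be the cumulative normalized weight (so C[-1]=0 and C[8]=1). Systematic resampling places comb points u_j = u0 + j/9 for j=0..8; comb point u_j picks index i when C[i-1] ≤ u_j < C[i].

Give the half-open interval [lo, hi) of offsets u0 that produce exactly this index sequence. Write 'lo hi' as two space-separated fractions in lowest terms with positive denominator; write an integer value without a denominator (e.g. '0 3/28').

C = [0, 1/32, 7/32, 11/32, 1/2, 3/4, 27/32, 1, 1]
j=0 picked index 2: u0 ∈ [1/32, 7/32)
j=1 picked index 2: u0 ∈ [-23/288, 31/288)
j=2 picked index 3: u0 ∈ [-1/288, 35/288)
j=3 picked index 4: u0 ∈ [1/96, 1/6)
j=4 picked index 4: u0 ∈ [-29/288, 1/18)
j=5 picked index 5: u0 ∈ [-1/18, 7/36)
j=6 picked index 5: u0 ∈ [-1/6, 1/12)
j=7 picked index 6: u0 ∈ [-1/36, 19/288)
j=8 picked index 7: u0 ∈ [-13/288, 1/9)
intersection: [1/32, 1/18)

1/32 1/18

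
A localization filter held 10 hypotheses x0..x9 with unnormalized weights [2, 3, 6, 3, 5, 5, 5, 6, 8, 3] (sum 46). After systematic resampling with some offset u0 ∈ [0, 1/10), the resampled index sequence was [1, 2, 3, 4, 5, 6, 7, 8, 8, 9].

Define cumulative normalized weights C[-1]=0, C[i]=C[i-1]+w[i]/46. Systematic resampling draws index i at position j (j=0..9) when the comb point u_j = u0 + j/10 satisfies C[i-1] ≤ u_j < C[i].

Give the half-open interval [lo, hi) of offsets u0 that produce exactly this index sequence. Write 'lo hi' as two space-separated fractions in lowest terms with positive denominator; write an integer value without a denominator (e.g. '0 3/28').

7/115 1/10

C = [1/23, 5/46, 11/46, 7/23, 19/46, 12/23, 29/46, 35/46, 43/46, 1]
j=0 picked index 1: u0 ∈ [1/23, 5/46)
j=1 picked index 2: u0 ∈ [1/115, 16/115)
j=2 picked index 3: u0 ∈ [9/230, 12/115)
j=3 picked index 4: u0 ∈ [1/230, 13/115)
j=4 picked index 5: u0 ∈ [3/230, 14/115)
j=5 picked index 6: u0 ∈ [1/46, 3/23)
j=6 picked index 7: u0 ∈ [7/230, 37/230)
j=7 picked index 8: u0 ∈ [7/115, 27/115)
j=8 picked index 8: u0 ∈ [-9/230, 31/230)
j=9 picked index 9: u0 ∈ [4/115, 1/10)
intersection: [7/115, 1/10)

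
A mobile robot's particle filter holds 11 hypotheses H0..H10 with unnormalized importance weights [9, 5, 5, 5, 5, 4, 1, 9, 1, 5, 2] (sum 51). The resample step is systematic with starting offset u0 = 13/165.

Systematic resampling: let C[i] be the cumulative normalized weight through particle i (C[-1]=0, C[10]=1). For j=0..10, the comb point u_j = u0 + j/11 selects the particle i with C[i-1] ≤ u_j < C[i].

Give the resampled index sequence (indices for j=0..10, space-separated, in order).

C = [3/17, 14/51, 19/51, 8/17, 29/51, 11/17, 2/3, 43/51, 44/51, 49/51, 1]
j=0: u_0=13/165 ∈ [0, 3/17) → index 0
j=1: u_1=28/165 ∈ [0, 3/17) → index 0
j=2: u_2=43/165 ∈ [3/17, 14/51) → index 1
j=3: u_3=58/165 ∈ [14/51, 19/51) → index 2
j=4: u_4=73/165 ∈ [19/51, 8/17) → index 3
j=5: u_5=8/15 ∈ [8/17, 29/51) → index 4
j=6: u_6=103/165 ∈ [29/51, 11/17) → index 5
j=7: u_7=118/165 ∈ [2/3, 43/51) → index 7
j=8: u_8=133/165 ∈ [2/3, 43/51) → index 7
j=9: u_9=148/165 ∈ [44/51, 49/51) → index 9
j=10: u_10=163/165 ∈ [49/51, 1) → index 10

0 0 1 2 3 4 5 7 7 9 10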